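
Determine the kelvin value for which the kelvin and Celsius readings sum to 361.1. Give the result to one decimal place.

Let K be the kelvin reading. The Celsius reading is C = 1·K - 273.15.
Require K + C = 361.1: (2)·K - 273.15 = 361.1.
K = (361.1 + 273.15) / (2) = 317.1.

317.1 K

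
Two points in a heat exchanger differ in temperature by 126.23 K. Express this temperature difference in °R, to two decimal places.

Only the scale ratio 1.8 matters for a change in temperature.
126.23 × 1.8 = 227.21.

227.21°R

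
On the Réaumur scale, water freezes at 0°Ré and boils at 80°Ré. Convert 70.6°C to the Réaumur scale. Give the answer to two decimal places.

56.48°Ré

Linearly onto the Réaumur scale: 0 + (70.6000 / 100) × (80 - 0) = 56.48°Ré.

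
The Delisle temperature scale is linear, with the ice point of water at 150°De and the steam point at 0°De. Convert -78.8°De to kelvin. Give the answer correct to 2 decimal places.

425.68 K

Linear interpolation between the fixed points: C = (-78.8 - 150) × 100 / (0 - 150) = 152.5333°C.
Then 152.5333 + 273.15 = 425.68 K.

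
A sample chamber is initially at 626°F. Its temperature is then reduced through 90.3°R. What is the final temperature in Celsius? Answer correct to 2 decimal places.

Initial temperature in Celsius: (626 - 32) × 5/9 = 330.0000°C.
The 90.3°R change is an interval, so only the factor 5/9 applies: -90.3 × 5/9 = -50.1667°C.
Final Celsius temperature: 330.0000 - 50.1667 = 279.8333°C.

279.83°C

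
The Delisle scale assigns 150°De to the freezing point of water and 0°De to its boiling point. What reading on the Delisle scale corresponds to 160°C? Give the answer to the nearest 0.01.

Linearly onto the Delisle scale: 150 + (160.0000 / 100) × (0 - 150) = -90.00°De.

-90.00°De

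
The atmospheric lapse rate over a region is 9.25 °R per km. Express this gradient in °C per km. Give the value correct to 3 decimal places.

5.139 °C/km

Since only a temperature interval is involved, the additive offset between the scales drops out.
A change of 1°R is a change of 5/9°C, so 9.25 × 5/9 = 5.139.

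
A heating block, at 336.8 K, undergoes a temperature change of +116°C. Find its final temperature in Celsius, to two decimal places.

Initial temperature in Celsius: 336.8 - 273.15 = 63.6500°C.
Final Celsius temperature: 63.6500 + 116.0000 = 179.6500°C.

179.65°C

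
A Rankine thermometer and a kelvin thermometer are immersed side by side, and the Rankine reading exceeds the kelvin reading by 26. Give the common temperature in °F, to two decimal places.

-401.17°F

Let x be the Rankine reading; then the kelvin reading is 5/9·x.
(5/9·x) - x = -26  ⇒  (-4/9)·x = -26  ⇒  x = 58.5000°R.
In Celsius: (58.5 - 491.67) × 5/9 = -240.6500°C.
In Fahrenheit: -240.6500 × 1.8 + 32 = -401.17°F.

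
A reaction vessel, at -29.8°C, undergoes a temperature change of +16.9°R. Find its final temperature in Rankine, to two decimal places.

The 16.9°R change is an interval, so only the factor 5/9 applies: +16.9 × 5/9 = +9.3889°C.
Final Celsius temperature: -29.8000 + 9.3889 = -20.4111°C.
In Rankine: -20.4111 × 1.8 + 491.67 = 454.93°R.

454.93°R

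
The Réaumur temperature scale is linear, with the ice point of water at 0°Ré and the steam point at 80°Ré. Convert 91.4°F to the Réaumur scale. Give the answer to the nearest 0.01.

First in Celsius: (91.4 - 32) × 5/9 = 33.0000°C.
Linearly onto the Réaumur scale: 0 + (33.0000 / 100) × (80 - 0) = 26.40°Ré.

26.40°Ré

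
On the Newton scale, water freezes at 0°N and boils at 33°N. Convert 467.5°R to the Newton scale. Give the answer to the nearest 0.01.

-4.43°N

First in Celsius: (467.5 - 491.67) × 5/9 = -13.4278°C.
Linearly onto the Newton scale: 0 + (-13.4278 / 100) × (33 - 0) = -4.43°N.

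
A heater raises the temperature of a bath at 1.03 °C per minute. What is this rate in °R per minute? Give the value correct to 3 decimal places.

1.854 °R/minute

Since only a temperature interval is involved, the additive offset between the scales drops out.
A change of 1°C is a change of 1.8°R, so 1.03 × 1.8 = 1.854.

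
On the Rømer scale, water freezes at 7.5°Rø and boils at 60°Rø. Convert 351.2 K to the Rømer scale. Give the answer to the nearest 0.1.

48.5°Rø

First in Celsius: 351.2 - 273.15 = 78.0500°C.
Linearly onto the Rømer scale: 7.5 + (78.0500 / 100) × (60 - 7.5) = 48.5°Rø.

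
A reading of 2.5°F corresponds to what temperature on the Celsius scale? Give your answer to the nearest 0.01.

In Celsius: (2.5 - 32) × 5/9 = -16.3889°C.

-16.39°C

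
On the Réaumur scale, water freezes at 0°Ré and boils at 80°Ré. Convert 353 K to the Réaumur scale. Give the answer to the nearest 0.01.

63.88°Ré

First in Celsius: 353 - 273.15 = 79.8500°C.
Linearly onto the Réaumur scale: 0 + (79.8500 / 100) × (80 - 0) = 63.88°Ré.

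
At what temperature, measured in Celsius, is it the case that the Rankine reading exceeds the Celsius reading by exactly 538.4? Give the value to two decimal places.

58.41°C

Let C be the Celsius reading. The Rankine reading is R = 1.8·C + 491.67.
Require R - C = 538.4: (0.8)·C + 491.67 = 538.4.
C = (538.4 - 491.67) / (0.8) = 58.41.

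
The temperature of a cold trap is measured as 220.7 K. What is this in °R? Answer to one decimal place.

397.3°R

In Celsius: 220.7 - 273.15 = -52.4500°C.
In Rankine: -52.4500 × 1.8 + 491.67 = 397.3°R.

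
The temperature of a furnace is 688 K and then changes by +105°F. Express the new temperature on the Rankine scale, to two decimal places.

Initial temperature in Celsius: 688 - 273.15 = 414.8500°C.
The 105°F change is an interval, so only the factor 5/9 applies: +105 × 5/9 = +58.3333°C.
Final Celsius temperature: 414.8500 + 58.3333 = 473.1833°C.
In Rankine: 473.1833 × 1.8 + 491.67 = 1343.40°R.

1343.40°R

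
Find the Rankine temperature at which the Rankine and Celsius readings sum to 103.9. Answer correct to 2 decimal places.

242.39°R

Let R be the Rankine reading. The Celsius reading is C = 5/9·R - 273.15.
Require R + C = 103.9: (14/9)·R - 273.15 = 103.9.
R = (103.9 + 273.15) / (14/9) = 242.39.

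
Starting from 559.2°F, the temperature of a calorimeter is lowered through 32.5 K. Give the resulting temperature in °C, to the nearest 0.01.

260.39°C

Initial temperature in Celsius: (559.2 - 32) × 5/9 = 292.8889°C.
The 32.5 K change is an interval; Kelvin and Celsius degrees are the same size, so ΔC = -32.5°C.
Final Celsius temperature: 292.8889 - 32.5000 = 260.3889°C.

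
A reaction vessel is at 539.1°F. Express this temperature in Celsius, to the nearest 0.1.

In Celsius: (539.1 - 32) × 5/9 = 281.7222°C.

281.7°C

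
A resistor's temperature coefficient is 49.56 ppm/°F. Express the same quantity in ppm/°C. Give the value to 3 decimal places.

89.208 ppm/°C

Since only a temperature interval is involved, the additive offset between the scales drops out.
A change of 1°C is a change of 1.8°F, so per °C the value is 49.56 × 1.8 = 89.208.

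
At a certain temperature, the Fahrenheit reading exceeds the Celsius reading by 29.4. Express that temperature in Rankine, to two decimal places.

485.82°R

Let x be the Fahrenheit reading; then the Celsius reading is 5/9·x - 17.7778.
(5/9·x - 17.7778) - x = -29.4  ⇒  (-4/9)·x = -11.6222  ⇒  x = 26.1500°F.
In Celsius: (26.15 - 32) × 5/9 = -3.2500°C.
In Rankine: -3.2500 × 1.8 + 491.67 = 485.82°R.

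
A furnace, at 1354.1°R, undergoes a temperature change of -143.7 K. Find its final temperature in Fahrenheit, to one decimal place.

635.8°F

Initial temperature in Celsius: (1354.1 - 491.67) × 5/9 = 479.1278°C.
The 143.7 K change is an interval; Kelvin and Celsius degrees are the same size, so ΔC = -143.7°C.
Final Celsius temperature: 479.1278 - 143.7000 = 335.4278°C.
In Fahrenheit: 335.4278 × 1.8 + 32 = 635.8°F.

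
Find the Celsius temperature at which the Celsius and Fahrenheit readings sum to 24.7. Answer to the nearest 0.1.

-2.6°C

Let C be the Celsius reading. The Fahrenheit reading is F = 1.8·C + 32.
Require C + F = 24.7: (2.8)·C + 32 = 24.7.
C = (24.7 - 32) / (2.8) = -2.6.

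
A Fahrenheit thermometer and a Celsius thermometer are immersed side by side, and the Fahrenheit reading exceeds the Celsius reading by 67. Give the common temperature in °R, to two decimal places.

570.42°R

Let x be the Fahrenheit reading; then the Celsius reading is 5/9·x - 17.7778.
(5/9·x - 17.7778) - x = -67  ⇒  (-4/9)·x = -49.2222  ⇒  x = 110.7500°F.
In Celsius: (110.75 - 32) × 5/9 = 43.7500°C.
In Rankine: 43.7500 × 1.8 + 491.67 = 570.42°R.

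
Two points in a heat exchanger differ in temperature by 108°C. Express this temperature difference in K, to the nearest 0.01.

Celsius and kelvin degrees are the same size, so the interval is unchanged: 108.00.

108.00 K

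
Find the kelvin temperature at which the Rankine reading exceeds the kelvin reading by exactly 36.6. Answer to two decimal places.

45.75 K

Let K be the kelvin reading. The Rankine reading is R = 1.8·K.
Require R - K = 36.6: (0.8)·K = 36.6.
K = (36.6) / (0.8) = 45.75.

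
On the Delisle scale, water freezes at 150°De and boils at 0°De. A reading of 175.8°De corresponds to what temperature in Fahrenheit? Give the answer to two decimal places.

1.04°F

Linear interpolation between the fixed points: C = (175.8 - 150) × 100 / (0 - 150) = -17.2000°C.
Then -17.2000 × 1.8 + 32 = 1.04°F.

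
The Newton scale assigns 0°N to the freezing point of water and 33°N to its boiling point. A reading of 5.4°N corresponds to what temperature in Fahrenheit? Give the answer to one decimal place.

61.5°F

Linear interpolation between the fixed points: C = (5.4 - 0) × 100 / (33 - 0) = 16.3636°C.
Then 16.3636 × 1.8 + 32 = 61.5°F.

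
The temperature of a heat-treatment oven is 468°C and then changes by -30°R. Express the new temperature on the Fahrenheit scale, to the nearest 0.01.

844.40°F

The 30°R change is an interval, so only the factor 5/9 applies: -30 × 5/9 = -16.6667°C.
Final Celsius temperature: 468.0000 - 16.6667 = 451.3333°C.
In Fahrenheit: 451.3333 × 1.8 + 32 = 844.40°F.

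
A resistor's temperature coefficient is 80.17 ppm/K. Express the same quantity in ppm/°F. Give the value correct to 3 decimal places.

44.539 ppm/°F

Since only a temperature interval is involved, the additive offset between the scales drops out.
A change of 1°F is a change of 5/9 K, so per °F the value is 80.17 × 5/9 = 44.539.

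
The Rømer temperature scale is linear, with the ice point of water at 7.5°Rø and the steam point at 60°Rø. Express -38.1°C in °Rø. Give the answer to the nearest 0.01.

-12.50°Rø

Linearly onto the Rømer scale: 7.5 + (-38.1000 / 100) × (60 - 7.5) = -12.50°Rø.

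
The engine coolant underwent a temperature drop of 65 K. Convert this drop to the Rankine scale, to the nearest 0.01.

Only the scale ratio 1.8 matters for a change in temperature.
65 × 1.8 = 117.00.

117.00°R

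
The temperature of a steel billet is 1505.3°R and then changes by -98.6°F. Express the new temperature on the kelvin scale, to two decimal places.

Initial temperature in Celsius: (1505.3 - 491.67) × 5/9 = 563.1278°C.
The 98.6°F change is an interval, so only the factor 5/9 applies: -98.6 × 5/9 = -54.7778°C.
Final Celsius temperature: 563.1278 - 54.7778 = 508.3500°C.
In kelvin: 508.3500 + 273.15 = 781.50 K.

781.50 K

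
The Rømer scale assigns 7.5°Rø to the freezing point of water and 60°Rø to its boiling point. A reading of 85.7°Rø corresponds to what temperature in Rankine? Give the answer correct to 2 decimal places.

Linear interpolation between the fixed points: C = (85.7 - 7.5) × 100 / (60 - 7.5) = 148.9524°C.
Then 148.9524 × 1.8 + 491.67 = 759.78°R.

759.78°R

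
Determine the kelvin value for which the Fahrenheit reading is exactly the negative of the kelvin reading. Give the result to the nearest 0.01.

164.17 K

Let K be the kelvin reading. The Fahrenheit reading is F = 1.8·K - 459.67.
Require F = -1·K: 1.8·K - 459.67 = -1·K.
(2.8)·K = 459.67  ⇒  K = 164.17.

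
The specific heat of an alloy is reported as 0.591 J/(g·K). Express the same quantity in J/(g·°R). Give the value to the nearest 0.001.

The quantity depends on a temperature interval, so only the ratio of degree sizes applies; the offset between the scales is irrelevant.
A change of 1°R is a change of 5/9 K, so per °R the value is 0.591 × 5/9 = 0.328.

0.328 J/(g·°R)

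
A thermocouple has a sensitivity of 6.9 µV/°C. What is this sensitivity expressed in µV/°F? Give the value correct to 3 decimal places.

The quantity depends on a temperature interval, so only the ratio of degree sizes applies; the offset between the scales is irrelevant.
A change of 1°F is a change of 5/9°C, so per °F the value is 6.9 × 5/9 = 3.833.

3.833 µV/°F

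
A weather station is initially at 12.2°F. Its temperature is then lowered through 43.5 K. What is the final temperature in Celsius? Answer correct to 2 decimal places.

-54.50°C

Initial temperature in Celsius: (12.2 - 32) × 5/9 = -11.0000°C.
The 43.5 K change is an interval; Kelvin and Celsius degrees are the same size, so ΔC = -43.5°C.
Final Celsius temperature: -11.0000 - 43.5000 = -54.5000°C.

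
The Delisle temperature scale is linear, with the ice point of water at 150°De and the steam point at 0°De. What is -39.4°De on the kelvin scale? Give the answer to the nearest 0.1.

399.4 K

Linear interpolation between the fixed points: C = (-39.4 - 150) × 100 / (0 - 150) = 126.2667°C.
Then 126.2667 + 273.15 = 399.4 K.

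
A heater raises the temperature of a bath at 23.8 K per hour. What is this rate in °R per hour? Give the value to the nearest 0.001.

Since only a temperature interval is involved, the additive offset between the scales drops out.
A change of 1 K is a change of 1.8°R, so 23.8 × 1.8 = 42.840.

42.840 °R/hour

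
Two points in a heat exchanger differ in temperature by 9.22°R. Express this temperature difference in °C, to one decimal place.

Only the scale ratio 5/9 matters for a change in temperature.
9.22 × 5/9 = 5.1.

5.1°C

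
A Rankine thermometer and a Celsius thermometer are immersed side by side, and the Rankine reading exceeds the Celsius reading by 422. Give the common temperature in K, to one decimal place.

186.1 K

Let x be the Rankine reading; then the Celsius reading is 5/9·x - 273.15.
(5/9·x - 273.15) - x = -422  ⇒  (-4/9)·x = -148.85  ⇒  x = 334.9125°R.
In Celsius: (334.9125 - 491.67) × 5/9 = -87.0875°C.
In kelvin: -87.0875 + 273.15 = 186.1 K.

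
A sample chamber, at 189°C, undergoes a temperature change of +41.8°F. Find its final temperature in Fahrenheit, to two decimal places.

414.00°F

The 41.8°F change is an interval, so only the factor 5/9 applies: +41.8 × 5/9 = +23.2222°C.
Final Celsius temperature: 189.0000 + 23.2222 = 212.2222°C.
In Fahrenheit: 212.2222 × 1.8 + 32 = 414.00°F.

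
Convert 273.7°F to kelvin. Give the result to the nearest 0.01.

407.43 K

In Celsius: (273.7 - 32) × 5/9 = 134.2778°C.
In kelvin: 134.2778 + 273.15 = 407.43 K.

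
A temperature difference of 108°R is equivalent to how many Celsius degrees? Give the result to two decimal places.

60.00°C

An interval of 1°R corresponds to 5/9°C.
108 × 5/9 = 60.00.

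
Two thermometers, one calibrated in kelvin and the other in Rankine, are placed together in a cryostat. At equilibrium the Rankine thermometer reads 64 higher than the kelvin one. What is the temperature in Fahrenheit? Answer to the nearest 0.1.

-315.7°F

Let x be the kelvin reading; then the Rankine reading is 1.8·x.
(1.8·x) - x = 64  ⇒  (0.8)·x = 64  ⇒  x = 80.0000 K.
In Celsius: 80 - 273.15 = -193.1500°C.
In Fahrenheit: -193.1500 × 1.8 + 32 = -315.7°F.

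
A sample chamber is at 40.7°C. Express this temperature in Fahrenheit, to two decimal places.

In Fahrenheit: 40.7000 × 1.8 + 32 = 105.26°F.

105.26°F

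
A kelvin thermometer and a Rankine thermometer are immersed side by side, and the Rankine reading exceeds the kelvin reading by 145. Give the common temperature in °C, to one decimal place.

-91.9°C

Let x be the kelvin reading; then the Rankine reading is 1.8·x.
(1.8·x) - x = 145  ⇒  (0.8)·x = 145  ⇒  x = 181.2500 K.
In Celsius: 181.25 - 273.15 = -91.9°C.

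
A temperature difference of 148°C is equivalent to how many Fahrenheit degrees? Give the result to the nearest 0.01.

266.40°F

An interval of 1°C corresponds to 1.8°F.
148 × 1.8 = 266.40.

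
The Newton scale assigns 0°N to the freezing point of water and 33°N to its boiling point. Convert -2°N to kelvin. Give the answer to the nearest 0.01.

267.09 K

Linear interpolation between the fixed points: C = (-2 - 0) × 100 / (33 - 0) = -6.0606°C.
Then -6.0606 + 273.15 = 267.09 K.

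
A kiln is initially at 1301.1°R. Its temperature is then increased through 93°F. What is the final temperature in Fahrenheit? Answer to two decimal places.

934.43°F

Initial temperature in Celsius: (1301.1 - 491.67) × 5/9 = 449.6833°C.
The 93°F change is an interval, so only the factor 5/9 applies: +93 × 5/9 = +51.6667°C.
Final Celsius temperature: 449.6833 + 51.6667 = 501.3500°C.
In Fahrenheit: 501.3500 × 1.8 + 32 = 934.43°F.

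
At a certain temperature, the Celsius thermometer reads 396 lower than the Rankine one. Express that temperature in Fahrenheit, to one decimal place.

-183.3°F

Let x be the Rankine reading; then the Celsius reading is 5/9·x - 273.15.
(5/9·x - 273.15) - x = -396  ⇒  (-4/9)·x = -122.85  ⇒  x = 276.4125°R.
In Celsius: (276.4125 - 491.67) × 5/9 = -119.5875°C.
In Fahrenheit: -119.5875 × 1.8 + 32 = -183.3°F.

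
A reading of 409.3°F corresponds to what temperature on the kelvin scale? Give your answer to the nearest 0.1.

In Celsius: (409.3 - 32) × 5/9 = 209.6111°C.
In kelvin: 209.6111 + 273.15 = 482.8 K.

482.8 K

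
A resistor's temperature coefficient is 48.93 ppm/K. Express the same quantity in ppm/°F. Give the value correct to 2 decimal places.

27.18 ppm/°F

The quantity depends on a temperature interval, so only the ratio of degree sizes applies; the offset between the scales is irrelevant.
A change of 1°F is a change of 5/9 K, so per °F the value is 48.93 × 5/9 = 27.18.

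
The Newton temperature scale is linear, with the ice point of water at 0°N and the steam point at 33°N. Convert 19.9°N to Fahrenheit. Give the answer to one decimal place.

140.5°F

Linear interpolation between the fixed points: C = (19.9 - 0) × 100 / (33 - 0) = 60.3030°C.
Then 60.3030 × 1.8 + 32 = 140.5°F.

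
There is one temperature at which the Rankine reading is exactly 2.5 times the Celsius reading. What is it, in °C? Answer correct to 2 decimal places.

702.39°C

Let C be the Celsius reading. The Rankine reading is R = 1.8·C + 491.67.
Require R = 2.5·C: 1.8·C + 491.67 = 2.5·C.
(-0.7)·C = -491.67  ⇒  C = 702.39.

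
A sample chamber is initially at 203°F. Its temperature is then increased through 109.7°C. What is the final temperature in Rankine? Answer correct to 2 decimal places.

Initial temperature in Celsius: (203 - 32) × 5/9 = 95.0000°C.
Final Celsius temperature: 95.0000 + 109.7000 = 204.7000°C.
In Rankine: 204.7000 × 1.8 + 491.67 = 860.13°R.

860.13°R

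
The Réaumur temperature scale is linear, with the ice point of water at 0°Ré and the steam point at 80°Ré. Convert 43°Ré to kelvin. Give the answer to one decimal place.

326.9 K

Linear interpolation between the fixed points: C = (43 - 0) × 100 / (80 - 0) = 53.7500°C.
Then 53.7500 + 273.15 = 326.9 K.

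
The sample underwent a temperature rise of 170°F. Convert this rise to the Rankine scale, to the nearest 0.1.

Fahrenheit and Rankine degrees are the same size, so the interval is unchanged: 170.0.

170.0°R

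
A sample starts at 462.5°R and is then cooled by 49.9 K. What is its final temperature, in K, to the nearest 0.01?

Initial temperature in Celsius: (462.5 - 491.67) × 5/9 = -16.2056°C.
The 49.9 K change is an interval; Kelvin and Celsius degrees are the same size, so ΔC = -49.9°C.
Final Celsius temperature: -16.2056 - 49.9000 = -66.1056°C.
In kelvin: -66.1056 + 273.15 = 207.04 K.

207.04 K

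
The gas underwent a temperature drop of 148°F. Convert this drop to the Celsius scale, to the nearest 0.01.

Only the scale ratio 5/9 matters for a change in temperature.
148 × 5/9 = 82.22.

82.22°C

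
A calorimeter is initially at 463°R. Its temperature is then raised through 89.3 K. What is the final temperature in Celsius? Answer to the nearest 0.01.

Initial temperature in Celsius: (463 - 491.67) × 5/9 = -15.9278°C.
The 89.3 K change is an interval; Kelvin and Celsius degrees are the same size, so ΔC = +89.3°C.
Final Celsius temperature: -15.9278 + 89.3000 = 73.3722°C.

73.37°C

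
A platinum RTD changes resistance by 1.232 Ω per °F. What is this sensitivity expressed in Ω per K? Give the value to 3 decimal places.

Since only a temperature interval is involved, the additive offset between the scales drops out.
A change of 1 K is a change of 1.8°F, so per K the value is 1.232 × 1.8 = 2.218.

2.218 Ω per K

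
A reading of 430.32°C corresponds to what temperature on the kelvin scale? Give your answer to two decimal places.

703.47 K

In kelvin: 430.3200 + 273.15 = 703.47 K.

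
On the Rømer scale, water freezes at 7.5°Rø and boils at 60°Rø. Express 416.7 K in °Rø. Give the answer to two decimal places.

First in Celsius: 416.7 - 273.15 = 143.5500°C.
Linearly onto the Rømer scale: 7.5 + (143.5500 / 100) × (60 - 7.5) = 82.86°Rø.

82.86°Rø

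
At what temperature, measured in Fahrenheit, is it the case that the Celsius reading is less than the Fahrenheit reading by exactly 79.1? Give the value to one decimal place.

Let F be the Fahrenheit reading. The Celsius reading is C = 5/9·F - 17.7778.
Require C - F = -79.1: (-4/9)·F - 17.7778 = -79.1.
F = (-79.1 + 17.7778) / (-4/9) = 138.0.

138.0°F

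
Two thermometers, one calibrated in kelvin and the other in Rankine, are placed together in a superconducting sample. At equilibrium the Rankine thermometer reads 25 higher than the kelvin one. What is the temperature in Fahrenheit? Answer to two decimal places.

-403.42°F

Let x be the kelvin reading; then the Rankine reading is 1.8·x.
(1.8·x) - x = 25  ⇒  (0.8)·x = 25  ⇒  x = 31.2500 K.
In Celsius: 31.25 - 273.15 = -241.9000°C.
In Fahrenheit: -241.9000 × 1.8 + 32 = -403.42°F.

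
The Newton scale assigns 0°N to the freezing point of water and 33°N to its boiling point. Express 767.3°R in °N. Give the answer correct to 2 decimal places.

First in Celsius: (767.3 - 491.67) × 5/9 = 153.1278°C.
Linearly onto the Newton scale: 0 + (153.1278 / 100) × (33 - 0) = 50.53°N.

50.53°N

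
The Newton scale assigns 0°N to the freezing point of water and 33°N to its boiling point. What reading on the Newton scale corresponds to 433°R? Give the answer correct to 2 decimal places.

-10.76°N

First in Celsius: (433 - 491.67) × 5/9 = -32.5944°C.
Linearly onto the Newton scale: 0 + (-32.5944 / 100) × (33 - 0) = -10.76°N.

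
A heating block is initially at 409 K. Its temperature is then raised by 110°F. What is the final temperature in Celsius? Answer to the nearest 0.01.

196.96°C

Initial temperature in Celsius: 409 - 273.15 = 135.8500°C.
The 110°F change is an interval, so only the factor 5/9 applies: +110 × 5/9 = +61.1111°C.
Final Celsius temperature: 135.8500 + 61.1111 = 196.9611°C.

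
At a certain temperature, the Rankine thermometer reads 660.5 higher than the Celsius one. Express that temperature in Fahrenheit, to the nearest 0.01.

Let x be the Celsius reading; then the Rankine reading is 1.8·x + 491.67.
(1.8·x + 491.67) - x = 660.5  ⇒  (0.8)·x = 168.83  ⇒  x = 211.0375°C.
In Fahrenheit: 211.0375 × 1.8 + 32 = 411.87°F.

411.87°F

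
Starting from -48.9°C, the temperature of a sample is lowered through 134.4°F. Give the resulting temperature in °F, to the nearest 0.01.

The 134.4°F change is an interval, so only the factor 5/9 applies: -134.4 × 5/9 = -74.6667°C.
Final Celsius temperature: -48.9000 - 74.6667 = -123.5667°C.
In Fahrenheit: -123.5667 × 1.8 + 32 = -190.42°F.

-190.42°F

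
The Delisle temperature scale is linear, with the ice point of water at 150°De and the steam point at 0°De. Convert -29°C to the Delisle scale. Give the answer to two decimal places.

193.50°De

Linearly onto the Delisle scale: 150 + (-29.0000 / 100) × (0 - 150) = 193.50°De.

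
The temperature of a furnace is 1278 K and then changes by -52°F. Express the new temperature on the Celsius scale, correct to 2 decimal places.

Initial temperature in Celsius: 1278 - 273.15 = 1004.8500°C.
The 52°F change is an interval, so only the factor 5/9 applies: -52 × 5/9 = -28.8889°C.
Final Celsius temperature: 1004.8500 - 28.8889 = 975.9611°C.

975.96°C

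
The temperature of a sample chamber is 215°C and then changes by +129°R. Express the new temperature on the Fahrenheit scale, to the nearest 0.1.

548.0°F

The 129°R change is an interval, so only the factor 5/9 applies: +129 × 5/9 = +71.6667°C.
Final Celsius temperature: 215.0000 + 71.6667 = 286.6667°C.
In Fahrenheit: 286.6667 × 1.8 + 32 = 548.0°F.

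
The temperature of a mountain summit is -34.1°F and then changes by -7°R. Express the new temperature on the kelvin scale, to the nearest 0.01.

232.54 K

Initial temperature in Celsius: (-34.1 - 32) × 5/9 = -36.7222°C.
The 7°R change is an interval, so only the factor 5/9 applies: -7 × 5/9 = -3.8889°C.
Final Celsius temperature: -36.7222 - 3.8889 = -40.6111°C.
In kelvin: -40.6111 + 273.15 = 232.54 K.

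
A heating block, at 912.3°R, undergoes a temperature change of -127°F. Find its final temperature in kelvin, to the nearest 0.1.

Initial temperature in Celsius: (912.3 - 491.67) × 5/9 = 233.6833°C.
The 127°F change is an interval, so only the factor 5/9 applies: -127 × 5/9 = -70.5556°C.
Final Celsius temperature: 233.6833 - 70.5556 = 163.1278°C.
In kelvin: 163.1278 + 273.15 = 436.3 K.

436.3 K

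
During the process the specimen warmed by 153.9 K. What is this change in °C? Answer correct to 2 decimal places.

Kelvin and Celsius degrees are the same size, so the interval is unchanged: 153.90.

153.90°C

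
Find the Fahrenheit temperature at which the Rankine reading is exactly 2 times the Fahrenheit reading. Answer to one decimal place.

Let F be the Fahrenheit reading. The Rankine reading is R = 1·F + 459.67.
Require R = 2·F: 1·F + 459.67 = 2·F.
(-1)·F = -459.67  ⇒  F = 459.7.

459.7°F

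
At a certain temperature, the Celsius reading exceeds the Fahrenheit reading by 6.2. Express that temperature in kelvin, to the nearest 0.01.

Let x be the Celsius reading; then the Fahrenheit reading is 1.8·x + 32.
(1.8·x + 32) - x = -6.2  ⇒  (0.8)·x = -38.2  ⇒  x = -47.7500°C.
In kelvin: -47.7500 + 273.15 = 225.40 K.

225.40 K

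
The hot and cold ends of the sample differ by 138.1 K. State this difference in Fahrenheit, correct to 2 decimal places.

248.58°F

For a temperature interval the offset drops out; only the factor 1.8 applies.
138.1 × 1.8 = 248.58.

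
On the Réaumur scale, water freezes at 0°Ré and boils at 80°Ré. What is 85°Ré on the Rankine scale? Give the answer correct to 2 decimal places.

Linear interpolation between the fixed points: C = (85 - 0) × 100 / (80 - 0) = 106.2500°C.
Then 106.2500 × 1.8 + 491.67 = 682.92°R.

682.92°R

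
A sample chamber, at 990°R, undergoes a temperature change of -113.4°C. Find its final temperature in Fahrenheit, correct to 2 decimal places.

326.21°F

Initial temperature in Celsius: (990 - 491.67) × 5/9 = 276.8500°C.
Final Celsius temperature: 276.8500 - 113.4000 = 163.4500°C.
In Fahrenheit: 163.4500 × 1.8 + 32 = 326.21°F.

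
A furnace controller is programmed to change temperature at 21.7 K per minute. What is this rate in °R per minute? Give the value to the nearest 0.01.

39.06 °R/minute

Since only a temperature interval is involved, the additive offset between the scales drops out.
A change of 1 K is a change of 1.8°R, so 21.7 × 1.8 = 39.06.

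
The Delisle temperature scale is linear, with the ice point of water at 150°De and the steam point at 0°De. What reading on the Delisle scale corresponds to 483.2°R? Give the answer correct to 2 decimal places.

157.06°De

First in Celsius: (483.2 - 491.67) × 5/9 = -4.7056°C.
Linearly onto the Delisle scale: 150 + (-4.7056 / 100) × (0 - 150) = 157.06°De.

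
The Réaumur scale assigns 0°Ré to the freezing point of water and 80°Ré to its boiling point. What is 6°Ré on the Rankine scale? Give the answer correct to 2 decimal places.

505.17°R

Linear interpolation between the fixed points: C = (6 - 0) × 100 / (80 - 0) = 7.5000°C.
Then 7.5000 × 1.8 + 491.67 = 505.17°R.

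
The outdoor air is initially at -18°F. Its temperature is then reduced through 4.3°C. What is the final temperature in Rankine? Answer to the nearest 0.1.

433.9°R

Initial temperature in Celsius: (-18 - 32) × 5/9 = -27.7778°C.
Final Celsius temperature: -27.7778 - 4.3000 = -32.0778°C.
In Rankine: -32.0778 × 1.8 + 491.67 = 433.9°R.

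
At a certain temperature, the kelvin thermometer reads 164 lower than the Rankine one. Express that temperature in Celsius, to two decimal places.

-68.15°C

Let x be the Rankine reading; then the kelvin reading is 5/9·x.
(5/9·x) - x = -164  ⇒  (-4/9)·x = -164  ⇒  x = 369.0000°R.
In Celsius: (369 - 491.67) × 5/9 = -68.15°C.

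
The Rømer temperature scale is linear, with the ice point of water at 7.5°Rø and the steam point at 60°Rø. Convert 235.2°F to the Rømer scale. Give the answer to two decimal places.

66.77°Rø

First in Celsius: (235.2 - 32) × 5/9 = 112.8889°C.
Linearly onto the Rømer scale: 7.5 + (112.8889 / 100) × (60 - 7.5) = 66.77°Rø.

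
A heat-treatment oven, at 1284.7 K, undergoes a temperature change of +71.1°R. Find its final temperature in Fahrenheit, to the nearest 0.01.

Initial temperature in Celsius: 1284.7 - 273.15 = 1011.5500°C.
The 71.1°R change is an interval, so only the factor 5/9 applies: +71.1 × 5/9 = +39.5000°C.
Final Celsius temperature: 1011.5500 + 39.5000 = 1051.0500°C.
In Fahrenheit: 1051.0500 × 1.8 + 32 = 1923.89°F.

1923.89°F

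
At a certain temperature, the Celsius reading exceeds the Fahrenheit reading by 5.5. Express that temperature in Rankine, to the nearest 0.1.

Let x be the Fahrenheit reading; then the Celsius reading is 5/9·x - 17.7778.
(5/9·x - 17.7778) - x = 5.5  ⇒  (-4/9)·x = 23.2778  ⇒  x = -52.3750°F.
In Celsius: (-52.375 - 32) × 5/9 = -46.8750°C.
In Rankine: -46.8750 × 1.8 + 491.67 = 407.3°R.

407.3°R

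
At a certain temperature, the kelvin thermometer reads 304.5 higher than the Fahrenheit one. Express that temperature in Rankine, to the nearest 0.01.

349.13°R

Let x be the Fahrenheit reading; then the kelvin reading is 5/9·x + 255.372.
(5/9·x + 255.372) - x = 304.5  ⇒  (-4/9)·x = 49.1278  ⇒  x = -110.5375°F.
In Celsius: (-110.5375 - 32) × 5/9 = -79.1875°C.
In Rankine: -79.1875 × 1.8 + 491.67 = 349.13°R.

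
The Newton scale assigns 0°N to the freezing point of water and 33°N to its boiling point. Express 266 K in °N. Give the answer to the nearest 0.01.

-2.36°N

First in Celsius: 266 - 273.15 = -7.1500°C.
Linearly onto the Newton scale: 0 + (-7.1500 / 100) × (33 - 0) = -2.36°N.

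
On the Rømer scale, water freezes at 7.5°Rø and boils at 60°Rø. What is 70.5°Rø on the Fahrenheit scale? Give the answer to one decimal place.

Linear interpolation between the fixed points: C = (70.5 - 7.5) × 100 / (60 - 7.5) = 120.0000°C.
Then 120.0000 × 1.8 + 32 = 248.0°F.

248.0°F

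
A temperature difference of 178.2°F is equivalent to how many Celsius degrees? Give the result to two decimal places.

99.00°C

An interval of 1°F corresponds to 5/9°C.
178.2 × 5/9 = 99.00.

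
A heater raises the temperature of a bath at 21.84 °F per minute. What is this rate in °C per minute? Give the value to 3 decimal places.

12.133 °C/minute

The quantity depends on a temperature interval, so only the ratio of degree sizes applies; the offset between the scales is irrelevant.
A change of 1°F is a change of 5/9°C, so 21.84 × 5/9 = 12.133.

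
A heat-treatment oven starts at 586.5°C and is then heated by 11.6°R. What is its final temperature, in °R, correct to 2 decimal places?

1558.97°R

The 11.6°R change is an interval, so only the factor 5/9 applies: +11.6 × 5/9 = +6.4444°C.
Final Celsius temperature: 586.5000 + 6.4444 = 592.9444°C.
In Rankine: 592.9444 × 1.8 + 491.67 = 1558.97°R.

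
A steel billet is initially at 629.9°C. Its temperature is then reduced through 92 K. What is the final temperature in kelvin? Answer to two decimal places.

The 92 K change is an interval; Kelvin and Celsius degrees are the same size, so ΔC = -92°C.
Final Celsius temperature: 629.9000 - 92.0000 = 537.9000°C.
In kelvin: 537.9000 + 273.15 = 811.05 K.

811.05 K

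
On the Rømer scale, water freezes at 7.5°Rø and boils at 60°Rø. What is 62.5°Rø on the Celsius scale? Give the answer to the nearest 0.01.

104.76°C

Linear interpolation between the fixed points: C = (62.5 - 7.5) × 100 / (60 - 7.5) = 104.7619°C.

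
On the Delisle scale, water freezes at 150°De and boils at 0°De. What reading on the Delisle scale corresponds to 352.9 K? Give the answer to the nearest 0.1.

30.4°De

First in Celsius: 352.9 - 273.15 = 79.7500°C.
Linearly onto the Delisle scale: 150 + (79.7500 / 100) × (0 - 150) = 30.4°De.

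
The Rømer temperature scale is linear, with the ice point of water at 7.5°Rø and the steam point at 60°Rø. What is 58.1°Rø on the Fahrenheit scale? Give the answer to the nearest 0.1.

Linear interpolation between the fixed points: C = (58.1 - 7.5) × 100 / (60 - 7.5) = 96.3810°C.
Then 96.3810 × 1.8 + 32 = 205.5°F.

205.5°F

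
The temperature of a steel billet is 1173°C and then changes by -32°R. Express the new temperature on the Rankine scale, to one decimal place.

The 32°R change is an interval, so only the factor 5/9 applies: -32 × 5/9 = -17.7778°C.
Final Celsius temperature: 1173.0000 - 17.7778 = 1155.2222°C.
In Rankine: 1155.2222 × 1.8 + 491.67 = 2571.1°R.

2571.1°R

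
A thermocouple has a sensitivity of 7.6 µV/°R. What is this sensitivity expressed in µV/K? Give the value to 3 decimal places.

13.680 µV/K

The quantity depends on a temperature interval, so only the ratio of degree sizes applies; the offset between the scales is irrelevant.
A change of 1 K is a change of 1.8°R, so per K the value is 7.6 × 1.8 = 13.680.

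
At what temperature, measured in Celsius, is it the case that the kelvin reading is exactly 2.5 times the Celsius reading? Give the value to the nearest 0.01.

Let C be the Celsius reading. The kelvin reading is K = 1·C + 273.15.
Require K = 2.5·C: 1·C + 273.15 = 2.5·C.
(-1.5)·C = -273.15  ⇒  C = 182.10.

182.10°C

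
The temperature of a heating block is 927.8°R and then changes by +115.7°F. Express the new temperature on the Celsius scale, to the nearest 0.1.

Initial temperature in Celsius: (927.8 - 491.67) × 5/9 = 242.2944°C.
The 115.7°F change is an interval, so only the factor 5/9 applies: +115.7 × 5/9 = +64.2778°C.
Final Celsius temperature: 242.2944 + 64.2778 = 306.5722°C.

306.6°C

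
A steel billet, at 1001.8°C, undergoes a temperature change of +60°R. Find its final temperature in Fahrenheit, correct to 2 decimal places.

1895.24°F

The 60°R change is an interval, so only the factor 5/9 applies: +60 × 5/9 = +33.3333°C.
Final Celsius temperature: 1001.8000 + 33.3333 = 1035.1333°C.
In Fahrenheit: 1035.1333 × 1.8 + 32 = 1895.24°F.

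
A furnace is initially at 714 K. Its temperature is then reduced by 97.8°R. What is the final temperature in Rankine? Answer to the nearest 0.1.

1187.4°R

Initial temperature in Celsius: 714 - 273.15 = 440.8500°C.
The 97.8°R change is an interval, so only the factor 5/9 applies: -97.8 × 5/9 = -54.3333°C.
Final Celsius temperature: 440.8500 - 54.3333 = 386.5167°C.
In Rankine: 386.5167 × 1.8 + 491.67 = 1187.4°R.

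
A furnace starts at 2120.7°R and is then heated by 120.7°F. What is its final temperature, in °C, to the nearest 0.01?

972.07°C

Initial temperature in Celsius: (2120.7 - 491.67) × 5/9 = 905.0167°C.
The 120.7°F change is an interval, so only the factor 5/9 applies: +120.7 × 5/9 = +67.0556°C.
Final Celsius temperature: 905.0167 + 67.0556 = 972.0722°C.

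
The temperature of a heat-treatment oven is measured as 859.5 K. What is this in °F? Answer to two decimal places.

1087.43°F

In Celsius: 859.5 - 273.15 = 586.3500°C.
In Fahrenheit: 586.3500 × 1.8 + 32 = 1087.43°F.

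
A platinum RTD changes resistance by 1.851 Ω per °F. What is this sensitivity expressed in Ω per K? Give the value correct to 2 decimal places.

The quantity depends on a temperature interval, so only the ratio of degree sizes applies; the offset between the scales is irrelevant.
A change of 1 K is a change of 1.8°F, so per K the value is 1.851 × 1.8 = 3.33.

3.33 Ω per K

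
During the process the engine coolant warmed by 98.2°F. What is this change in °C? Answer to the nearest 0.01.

54.56°C

An interval of 1°F corresponds to 5/9°C.
98.2 × 5/9 = 54.56.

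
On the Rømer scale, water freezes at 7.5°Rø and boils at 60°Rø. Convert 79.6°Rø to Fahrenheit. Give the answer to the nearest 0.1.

279.2°F

Linear interpolation between the fixed points: C = (79.6 - 7.5) × 100 / (60 - 7.5) = 137.3333°C.
Then 137.3333 × 1.8 + 32 = 279.2°F.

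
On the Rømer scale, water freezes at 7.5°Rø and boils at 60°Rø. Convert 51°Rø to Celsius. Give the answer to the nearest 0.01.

82.86°C

Linear interpolation between the fixed points: C = (51 - 7.5) × 100 / (60 - 7.5) = 82.8571°C.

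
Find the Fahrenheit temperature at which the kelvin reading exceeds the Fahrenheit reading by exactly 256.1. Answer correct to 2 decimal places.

Let F be the Fahrenheit reading. The kelvin reading is K = 5/9·F + 255.372.
Require K - F = 256.1: (-4/9)·F + 255.372 = 256.1.
F = (256.1 - 255.372) / (-4/9) = -1.64.

-1.64°F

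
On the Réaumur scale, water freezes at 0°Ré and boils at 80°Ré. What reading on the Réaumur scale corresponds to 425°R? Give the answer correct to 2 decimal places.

-29.63°Ré

First in Celsius: (425 - 491.67) × 5/9 = -37.0389°C.
Linearly onto the Réaumur scale: 0 + (-37.0389 / 100) × (80 - 0) = -29.63°Ré.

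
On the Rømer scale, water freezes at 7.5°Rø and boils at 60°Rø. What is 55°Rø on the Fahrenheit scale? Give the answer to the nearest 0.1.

194.9°F

Linear interpolation between the fixed points: C = (55 - 7.5) × 100 / (60 - 7.5) = 90.4762°C.
Then 90.4762 × 1.8 + 32 = 194.9°F.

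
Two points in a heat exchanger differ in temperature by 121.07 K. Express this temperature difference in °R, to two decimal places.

217.93°R

An interval of 1 K corresponds to 1.8°R.
121.07 × 1.8 = 217.93.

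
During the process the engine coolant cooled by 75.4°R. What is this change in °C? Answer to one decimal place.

41.9°C

Only the scale ratio 5/9 matters for a change in temperature.
75.4 × 5/9 = 41.9.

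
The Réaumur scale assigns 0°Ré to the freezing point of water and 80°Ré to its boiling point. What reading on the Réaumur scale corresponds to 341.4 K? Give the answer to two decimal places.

First in Celsius: 341.4 - 273.15 = 68.2500°C.
Linearly onto the Réaumur scale: 0 + (68.2500 / 100) × (80 - 0) = 54.60°Ré.

54.60°Ré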